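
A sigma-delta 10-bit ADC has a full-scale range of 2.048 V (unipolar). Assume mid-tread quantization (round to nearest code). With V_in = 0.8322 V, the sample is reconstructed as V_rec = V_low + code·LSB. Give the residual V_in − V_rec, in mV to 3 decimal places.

One LSB is 2.048 V / 1024 = 2.000 mV.
Scaled input = 416.1000 LSBs, so code = 416.
Code 416 maps back to 0 + 416×0.002 V = 0.832 V.
V_in − V_rec = 0.0002 V = 0.200 mV.

0.200 mV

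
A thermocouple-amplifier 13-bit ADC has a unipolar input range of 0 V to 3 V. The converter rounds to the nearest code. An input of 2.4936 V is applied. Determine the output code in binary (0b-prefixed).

code 0b1101010011001 (decimal 6809)

With 8192 levels over 3 V, one step is 366.21 µV.
(2.4936 − 0) / 0.000366211 = 6809.190 LSBs.
So the output code is 6809.
In binary (0b-prefixed): 0b1101010011001.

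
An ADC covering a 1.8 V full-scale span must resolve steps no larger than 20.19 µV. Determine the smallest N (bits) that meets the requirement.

Number of steps required ≥ 1.8 V / 20.19 µV = 89153.05.
Need 2^N ≥ 89153.05; 2^16 = 65536, 2^17 = 131072.
Minimum N = 17.

17 bits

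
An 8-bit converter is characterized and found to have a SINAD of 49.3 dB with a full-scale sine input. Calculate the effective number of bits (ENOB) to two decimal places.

7.90 bits

ENOB = (SINAD − 1.76) / 6.02 = (49.3 − 1.76)/6.02 = 7.897.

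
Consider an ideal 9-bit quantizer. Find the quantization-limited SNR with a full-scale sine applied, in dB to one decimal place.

55.9 dB

SNR ≈ 6.02·N + 1.76 dB = 6.02·9 + 1.76 = 55.94 dB.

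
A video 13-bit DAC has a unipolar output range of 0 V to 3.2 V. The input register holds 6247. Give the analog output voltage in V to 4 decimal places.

LSB = 3.2 V / 2^13 = 390.62 µV.
V_out = 0 + 6247 × 0.000390625 V = 2.44023 V.

2.4402 V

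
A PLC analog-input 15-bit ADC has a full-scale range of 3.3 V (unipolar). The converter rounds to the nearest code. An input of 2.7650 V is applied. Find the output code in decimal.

Full-scale span = 3.3 V; LSB = 3.3/2^15 = 100.71 µV.
(2.7650 − 0) / 0.000100708 = 27455.612 LSBs.
round(27455.612) = 27456.

code 27456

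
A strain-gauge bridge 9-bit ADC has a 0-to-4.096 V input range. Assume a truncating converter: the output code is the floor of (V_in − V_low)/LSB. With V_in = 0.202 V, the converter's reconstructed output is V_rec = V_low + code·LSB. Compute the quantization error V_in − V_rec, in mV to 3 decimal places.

2.000 mV

One LSB is 4.096 V / 512 = 8.000 mV.
Scaled input = 25.2500 LSBs, so code = 25.
Reconstructed: 0.2 V.
V_in − V_rec = 0.002 V = 2.000 mV.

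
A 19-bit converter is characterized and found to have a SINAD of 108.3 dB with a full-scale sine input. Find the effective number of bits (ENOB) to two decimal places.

17.70 bits

ENOB = (SINAD − 1.76) / 6.02 = (108.3 − 1.76)/6.02 = 17.698.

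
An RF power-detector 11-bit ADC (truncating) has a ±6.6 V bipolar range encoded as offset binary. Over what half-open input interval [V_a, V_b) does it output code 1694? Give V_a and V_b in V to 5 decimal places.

LSB = 13.2/2^11 = 6.445 mV.
V_a = V_low + 1694·LSB = 4.31836 V; V_b = V_low + 1695·LSB = 4.3248 V.

[4.31836 V, 4.32480 V)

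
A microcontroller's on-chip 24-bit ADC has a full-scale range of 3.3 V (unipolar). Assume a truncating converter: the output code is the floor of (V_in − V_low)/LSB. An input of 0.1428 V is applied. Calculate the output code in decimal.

code 725995

With 16777216 levels over 3.3 V, one step is 0.20 µV.
Input sits at 725995.892 steps above V_low.
⌊·⌋(725995.892) = 725995.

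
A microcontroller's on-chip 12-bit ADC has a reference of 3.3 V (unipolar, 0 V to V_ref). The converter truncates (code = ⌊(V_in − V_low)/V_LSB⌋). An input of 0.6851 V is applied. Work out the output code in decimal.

code 850

Full-scale span = 3.3 V; LSB = 3.3/2^12 = 0.806 mV.
(0.6851 − 0) / 0.000805664 = 850.354 LSBs.
⌊·⌋(850.354) = 850.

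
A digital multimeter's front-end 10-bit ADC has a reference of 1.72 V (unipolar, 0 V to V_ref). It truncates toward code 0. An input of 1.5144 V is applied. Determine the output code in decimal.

LSB = 1.72 V / 1024 = 1.680 mV.
(1.5144 − 0) / 0.00167969 = 901.596 LSBs.
Floor → code 901.

code 901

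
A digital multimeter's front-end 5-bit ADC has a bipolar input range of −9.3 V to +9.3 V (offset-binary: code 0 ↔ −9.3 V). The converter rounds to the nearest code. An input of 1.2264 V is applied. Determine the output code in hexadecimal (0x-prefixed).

Full-scale span = 18.6 V; LSB = 18.6/2^5 = 0.5813 V.
Input sits at 18.110 steps above V_low.
round(18.110) = 18.
In hexadecimal (0x-prefixed): 0x12.

code 0x12 (decimal 18)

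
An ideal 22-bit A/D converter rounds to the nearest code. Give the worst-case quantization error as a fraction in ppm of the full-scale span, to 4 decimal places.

0.1192 ppm

Rounding → worst-case error = ½ LSB = V_FS/2^23, so 1e+06/8388608 = 0.119209 ppm of full scale.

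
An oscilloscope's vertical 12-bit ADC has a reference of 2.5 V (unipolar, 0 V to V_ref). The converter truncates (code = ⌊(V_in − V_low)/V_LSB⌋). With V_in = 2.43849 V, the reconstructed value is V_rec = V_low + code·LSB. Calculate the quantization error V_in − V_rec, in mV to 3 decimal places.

0.136 mV

One LSB is 2.5 V / 4096 = 0.610 mV.
Scaled input = 3995.2220 LSBs, so code = 3995.
V_rec = 0 + 3995·0.000610352 = 2.4383545 V.
Error = 2.43849 − 2.4383545 = 0.000135508 V = 0.136 mV.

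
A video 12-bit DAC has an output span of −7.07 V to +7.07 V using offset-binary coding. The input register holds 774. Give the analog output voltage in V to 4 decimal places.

LSB = 14.14 V / 2^12 = 3.452 mV.
V_out = (−7.07) + 774 × 0.00345215 V = -4.39804 V.

-4.3980 V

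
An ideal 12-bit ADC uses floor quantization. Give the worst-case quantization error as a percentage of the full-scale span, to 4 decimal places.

Truncating → worst-case error = 1 LSB = V_FS/2^12, so 100/4096 = 0.0244141 % of full scale.

0.0244 %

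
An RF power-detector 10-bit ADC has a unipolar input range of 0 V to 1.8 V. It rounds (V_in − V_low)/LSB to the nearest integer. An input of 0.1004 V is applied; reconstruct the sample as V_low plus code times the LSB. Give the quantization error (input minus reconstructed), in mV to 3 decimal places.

LSB = 1.8/2^10 = 1.758 mV.
(0.1004 − 0)/0.00175781 = 57.1164; round gives code 57.
Code 57 maps back to 0 + 57×0.00175781 V = 0.10019531 V.
Error = 0.1004 − 0.10019531 = 0.000204688 V = 0.205 mV.

0.205 mV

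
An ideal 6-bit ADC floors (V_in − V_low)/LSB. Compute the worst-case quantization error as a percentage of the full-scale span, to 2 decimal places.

Truncating → worst-case error = 1 LSB = V_FS/2^6, so 100/64 = 1.5625 % of full scale.

1.56 %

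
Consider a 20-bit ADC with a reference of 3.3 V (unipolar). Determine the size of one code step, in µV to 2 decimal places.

Full-scale span = 3.3 V.
LSB = 3.3 / 2^20 = 3.3 / 1048576 = 3.14713e-06 V = 3.15 µV.

3.15 µV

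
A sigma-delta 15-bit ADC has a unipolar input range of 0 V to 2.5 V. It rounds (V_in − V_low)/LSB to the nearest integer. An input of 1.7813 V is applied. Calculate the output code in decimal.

With 32768 levels over 2.5 V, one step is 76.29 µV.
(1.7813 − 0) / 7.62939e-05 = 23347.855 LSBs.
So the output code is 23348.

code 23348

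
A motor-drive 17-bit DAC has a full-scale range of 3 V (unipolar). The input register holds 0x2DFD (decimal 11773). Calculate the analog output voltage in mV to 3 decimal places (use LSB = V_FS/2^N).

269.463 mV

LSB = 3 V / 2^17 = 22.89 µV.
Code 0x2DFD = 11773 decimal.
V_out = 0 + 11773 × 2.28882e-05 V = 0.269463 V.
= 269.463 mV.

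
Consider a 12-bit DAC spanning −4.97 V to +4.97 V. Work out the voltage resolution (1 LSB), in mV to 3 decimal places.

Full-scale span = 9.94 V.
LSB = 9.94 / 2^12 = 9.94 / 4096 = 0.00242676 V = 2.427 mV.

2.427 mV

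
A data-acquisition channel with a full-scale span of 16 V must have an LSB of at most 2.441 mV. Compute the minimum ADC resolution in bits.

13 bits

Number of steps required ≥ 16 V / 2.441 mV = 6554.69.
Need 2^N ≥ 6554.69; 2^12 = 4096, 2^13 = 8192.
Minimum N = 13.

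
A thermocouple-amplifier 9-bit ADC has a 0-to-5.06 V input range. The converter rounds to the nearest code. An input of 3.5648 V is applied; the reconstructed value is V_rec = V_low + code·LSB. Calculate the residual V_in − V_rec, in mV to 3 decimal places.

Step size: 5.06 V ÷ 2^9 = 9.883 mV.
Scaled input = 360.7070 LSBs, so code = 361.
Code 361 maps back to 0 + 361×0.00988281 V = 3.5676953 V.
Error = 3.5648 − 3.5676953 = -0.00289531 V = -2.895 mV.

-2.895 mV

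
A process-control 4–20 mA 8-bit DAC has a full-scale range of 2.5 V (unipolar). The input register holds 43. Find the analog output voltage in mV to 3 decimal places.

419.922 mV

LSB = 2.5 V / 2^8 = 9.766 mV.
V_out = 0 + 43 × 0.00976562 V = 0.419922 V.
= 419.922 mV.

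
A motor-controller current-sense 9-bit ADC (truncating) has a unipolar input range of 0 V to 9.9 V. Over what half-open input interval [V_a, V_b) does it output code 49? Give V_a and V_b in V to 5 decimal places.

[0.94746 V, 0.96680 V)

LSB = 9.9/2^9 = 19.336 mV.
V_a = V_low + 49·LSB = 0.947461 V; V_b = V_low + 50·LSB = 0.966797 V.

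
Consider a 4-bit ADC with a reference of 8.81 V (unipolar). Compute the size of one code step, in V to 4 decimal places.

0.5506 V

Full-scale span = 8.81 V.
LSB = 8.81 / 2^4 = 8.81 / 16 = 0.550625 V = 0.5506 V.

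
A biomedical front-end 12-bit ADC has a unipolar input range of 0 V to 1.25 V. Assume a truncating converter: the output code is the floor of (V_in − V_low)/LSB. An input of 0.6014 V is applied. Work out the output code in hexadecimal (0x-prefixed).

With 4096 levels over 1.25 V, one step is 305.18 µV.
Input sits at 1970.668 steps above V_low.
Floor → code 1970.
In hexadecimal (0x-prefixed): 0x7B2.

code 0x7B2 (decimal 1970)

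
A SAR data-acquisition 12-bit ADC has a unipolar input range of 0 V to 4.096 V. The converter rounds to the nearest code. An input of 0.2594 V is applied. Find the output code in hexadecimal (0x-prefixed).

LSB = 4.096 V / 4096 = 1.000 mV.
(V_in − V_low)/LSB = (0.2594 − 0) / 0.001 = 259.400.
Round → code 259.
In hexadecimal (0x-prefixed): 0x103.

code 0x103 (decimal 259)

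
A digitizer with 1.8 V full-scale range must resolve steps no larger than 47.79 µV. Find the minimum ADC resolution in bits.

Number of steps required ≥ 1.8 V / 47.79 µV = 37664.78.
Need 2^N ≥ 37664.78; 2^15 = 32768, 2^16 = 65536.
Minimum N = 16.

16 bits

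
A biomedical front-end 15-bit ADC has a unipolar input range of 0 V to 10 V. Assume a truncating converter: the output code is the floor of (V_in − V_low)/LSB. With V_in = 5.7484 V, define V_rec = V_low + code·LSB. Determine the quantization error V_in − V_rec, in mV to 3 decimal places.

0.109 mV

Step size: 10 V ÷ 2^15 = 305.18 µV.
(V_in − V_low)/LSB = (5.7484 − 0)/0.000305176 = 18836.3571 → code 18836 (floor).
Reconstructed: 5.748291 V.
Error = 5.7484 − 5.748291 = 0.000108984 V = 0.109 mV.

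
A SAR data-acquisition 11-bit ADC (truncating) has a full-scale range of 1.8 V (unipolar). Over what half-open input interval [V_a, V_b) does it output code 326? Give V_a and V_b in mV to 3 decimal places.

LSB = 1.8/2^11 = 0.879 mV.
V_a = V_low + 326·LSB = 0.286523 V; V_b = V_low + 327·LSB = 0.287402 V.

[286.523 mV, 287.402 mV)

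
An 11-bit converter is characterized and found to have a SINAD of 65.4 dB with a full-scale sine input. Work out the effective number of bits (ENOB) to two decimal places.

10.57 bits

ENOB = (SINAD − 1.76) / 6.02 = (65.4 − 1.76)/6.02 = 10.571.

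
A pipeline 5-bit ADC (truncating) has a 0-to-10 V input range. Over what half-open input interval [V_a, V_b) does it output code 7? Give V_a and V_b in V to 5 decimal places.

[2.18750 V, 2.50000 V)

LSB = 10/2^5 = 312.500 mV.
V_a = V_low + 7·LSB = 2.1875 V; V_b = V_low + 8·LSB = 2.5 V.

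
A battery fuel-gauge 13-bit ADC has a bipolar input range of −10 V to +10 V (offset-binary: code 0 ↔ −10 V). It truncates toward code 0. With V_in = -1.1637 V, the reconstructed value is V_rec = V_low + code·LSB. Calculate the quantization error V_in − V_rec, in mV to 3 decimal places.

0.851 mV

One LSB is 20 V / 8192 = 2.441 mV.
Scaled input = 3619.3485 LSBs, so code = 3619.
V_rec = (−10) + 3619·0.00244141 = -1.1645508 V.
V_in − V_rec = 0.000850781 V = 0.851 mV.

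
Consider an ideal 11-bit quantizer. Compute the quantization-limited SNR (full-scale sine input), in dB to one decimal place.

68.0 dB

SNR ≈ 6.02·N + 1.76 dB = 6.02·11 + 1.76 = 67.98 dB.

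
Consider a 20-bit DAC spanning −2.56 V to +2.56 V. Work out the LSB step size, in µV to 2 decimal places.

Full-scale span = 5.12 V.
LSB = 5.12 / 2^20 = 5.12 / 1048576 = 4.88281e-06 V = 4.88 µV.

4.88 µV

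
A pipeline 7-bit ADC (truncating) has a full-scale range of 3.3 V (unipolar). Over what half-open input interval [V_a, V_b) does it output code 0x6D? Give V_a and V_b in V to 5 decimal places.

[2.81016 V, 2.83594 V)

LSB = 3.3/2^7 = 25.781 mV.
Code 0x6D = 109 decimal.
V_a = V_low + 109·LSB = 2.81016 V; V_b = V_low + 110·LSB = 2.83594 V.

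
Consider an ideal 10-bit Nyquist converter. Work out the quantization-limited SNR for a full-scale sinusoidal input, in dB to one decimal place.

SNR ≈ 6.02·N + 1.76 dB = 6.02·10 + 1.76 = 61.96 dB.

62.0 dB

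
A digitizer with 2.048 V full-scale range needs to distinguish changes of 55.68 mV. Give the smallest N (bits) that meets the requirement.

Number of steps required ≥ 2.048 V / 55.68 mV = 36.78.
Need 2^N ≥ 36.78; 2^5 = 32, 2^6 = 64.
Minimum N = 6.

6 bits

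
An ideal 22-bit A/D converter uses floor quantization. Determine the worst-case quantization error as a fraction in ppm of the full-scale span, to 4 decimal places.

Truncating → worst-case error = 1 LSB = V_FS/2^22, so 1e+06/4194304 = 0.238419 ppm of full scale.

0.2384 ppm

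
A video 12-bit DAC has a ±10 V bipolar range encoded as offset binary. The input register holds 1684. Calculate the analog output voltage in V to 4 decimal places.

-1.7773 V

LSB = 20 V / 2^12 = 4.883 mV.
V_out = (−10) + 1684 × 0.00488281 V = -1.77734 V.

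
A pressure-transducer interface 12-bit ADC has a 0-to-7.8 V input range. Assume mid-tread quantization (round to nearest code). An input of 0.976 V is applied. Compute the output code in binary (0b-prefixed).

LSB = 7.8 V / 4096 = 1.904 mV.
Input sits at 512.525 steps above V_low.
Round → code 513.
In binary (0b-prefixed): 0b1000000001.

code 0b1000000001 (decimal 513)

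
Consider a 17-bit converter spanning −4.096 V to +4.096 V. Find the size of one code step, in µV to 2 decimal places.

Full-scale span = 8.192 V.
LSB = 8.192 / 2^17 = 8.192 / 131072 = 6.25e-05 V = 62.50 µV.

62.50 µV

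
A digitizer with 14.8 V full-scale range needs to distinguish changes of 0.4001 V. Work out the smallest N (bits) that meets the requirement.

Number of steps required ≥ 14.8 V / 0.4001 V = 36.99.
Need 2^N ≥ 36.99; 2^5 = 32, 2^6 = 64.
Minimum N = 6.

6 bits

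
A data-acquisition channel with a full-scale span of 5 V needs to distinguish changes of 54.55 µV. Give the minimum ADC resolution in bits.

17 bits

Number of steps required ≥ 5 V / 54.55 µV = 91659.03.
Need 2^N ≥ 91659.03; 2^16 = 65536, 2^17 = 131072.
Minimum N = 17.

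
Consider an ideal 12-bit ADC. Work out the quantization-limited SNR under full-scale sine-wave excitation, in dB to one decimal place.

SNR ≈ 6.02·N + 1.76 dB = 6.02·12 + 1.76 = 74.00 dB.

74.0 dB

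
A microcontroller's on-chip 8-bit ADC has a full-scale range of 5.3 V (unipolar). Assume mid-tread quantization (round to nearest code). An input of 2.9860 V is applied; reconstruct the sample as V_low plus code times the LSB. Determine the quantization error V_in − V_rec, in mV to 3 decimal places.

4.750 mV

Step size: 5.3 V ÷ 2^8 = 20.703 mV.
(2.9860 − 0)/0.0207031 = 144.2294; round gives code 144.
V_rec = 0 + 144·0.0207031 = 2.98125 V.
V_in − V_rec = 0.00475 V = 4.750 mV.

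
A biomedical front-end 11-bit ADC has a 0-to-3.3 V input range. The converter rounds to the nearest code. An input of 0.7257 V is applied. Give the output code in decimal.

code 450

Full-scale span = 3.3 V; LSB = 3.3/2^11 = 1.611 mV.
(V_in − V_low)/LSB = (0.7257 − 0) / 0.00161133 = 450.374.
So the output code is 450.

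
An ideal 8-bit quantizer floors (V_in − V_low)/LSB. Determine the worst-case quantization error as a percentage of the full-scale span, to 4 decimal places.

0.3906 %

Truncating → worst-case error = 1 LSB = V_FS/2^8, so 100/256 = 0.390625 % of full scale.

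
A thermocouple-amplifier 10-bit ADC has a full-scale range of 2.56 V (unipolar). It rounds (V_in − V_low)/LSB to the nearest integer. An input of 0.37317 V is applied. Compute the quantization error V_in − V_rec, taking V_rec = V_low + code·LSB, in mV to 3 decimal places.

One LSB is 2.56 V / 1024 = 2.500 mV.
Scaled input = 149.2680 LSBs, so code = 149.
Reconstructed: 0.3725 V.
Difference: 0.00067 V → 0.670 mV.

0.670 mV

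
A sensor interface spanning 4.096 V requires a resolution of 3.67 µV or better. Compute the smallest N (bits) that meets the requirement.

21 bits

Number of steps required ≥ 4.096 V / 3.67 µV = 1116076.29.
Need 2^N ≥ 1116076.29; 2^20 = 1048576, 2^21 = 2097152.
Minimum N = 21.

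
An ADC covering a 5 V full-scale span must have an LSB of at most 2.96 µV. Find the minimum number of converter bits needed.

Number of steps required ≥ 5 V / 2.96 µV = 1689189.19.
Need 2^N ≥ 1689189.19; 2^20 = 1048576, 2^21 = 2097152.
Minimum N = 21.

21 bits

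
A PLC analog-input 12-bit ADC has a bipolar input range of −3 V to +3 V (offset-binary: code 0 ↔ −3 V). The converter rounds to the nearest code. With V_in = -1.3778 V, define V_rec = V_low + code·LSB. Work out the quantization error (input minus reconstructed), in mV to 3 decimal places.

0.618 mV

One LSB is 6 V / 4096 = 1.465 mV.
Scaled input = 1107.4219 LSBs, so code = 1107.
V_rec = (−3) + 1107·0.00146484 = -1.378418 V.
V_in − V_rec = 0.000617969 V = 0.618 mV.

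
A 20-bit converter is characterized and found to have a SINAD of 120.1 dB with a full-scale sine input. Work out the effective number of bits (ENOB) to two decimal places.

ENOB = (SINAD − 1.76) / 6.02 = (120.1 − 1.76)/6.02 = 19.658.

19.66 bits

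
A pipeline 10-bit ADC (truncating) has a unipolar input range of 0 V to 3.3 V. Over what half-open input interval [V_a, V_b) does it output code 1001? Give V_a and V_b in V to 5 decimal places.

[3.22588 V, 3.22910 V)

LSB = 3.3/2^10 = 3.223 mV.
V_a = V_low + 1001·LSB = 3.22588 V; V_b = V_low + 1002·LSB = 3.2291 V.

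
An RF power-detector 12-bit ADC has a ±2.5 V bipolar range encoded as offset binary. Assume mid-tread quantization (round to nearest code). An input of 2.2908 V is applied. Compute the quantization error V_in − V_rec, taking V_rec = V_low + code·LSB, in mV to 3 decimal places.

-0.460 mV

One LSB is 5 V / 4096 = 1.221 mV.
Scaled input = 3924.6234 LSBs, so code = 3925.
Code 3925 maps back to (−2.5) + 3925×0.0012207 V = 2.2912598 V.
V_in − V_rec = -0.000459766 V = -0.460 mV.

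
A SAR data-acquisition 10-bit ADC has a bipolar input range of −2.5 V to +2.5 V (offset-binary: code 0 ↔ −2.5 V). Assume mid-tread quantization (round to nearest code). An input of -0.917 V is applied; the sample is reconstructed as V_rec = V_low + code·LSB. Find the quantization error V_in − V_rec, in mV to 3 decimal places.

0.969 mV

One LSB is 5 V / 1024 = 4.883 mV.
Scaled input = 324.1984 LSBs, so code = 324.
Reconstructed: -0.91796875 V.
V_in − V_rec = 0.00096875 V = 0.969 mV.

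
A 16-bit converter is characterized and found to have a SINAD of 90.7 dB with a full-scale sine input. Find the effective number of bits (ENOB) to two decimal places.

14.77 bits

ENOB = (SINAD − 1.76) / 6.02 = (90.7 − 1.76)/6.02 = 14.774.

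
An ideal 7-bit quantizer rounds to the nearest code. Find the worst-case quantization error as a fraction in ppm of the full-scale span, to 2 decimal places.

Rounding → worst-case error = ½ LSB = V_FS/2^8, so 1e+06/256 = 3906.25 ppm of full scale.

3906.25 ppm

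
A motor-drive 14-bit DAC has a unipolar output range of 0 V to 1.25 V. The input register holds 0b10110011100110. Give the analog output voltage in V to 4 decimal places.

0.8769 V

LSB = 1.25 V / 2^14 = 76.29 µV.
Code 0b10110011100110 = 11494 decimal.
V_out = 0 + 11494 × 7.62939e-05 V = 0.876923 V.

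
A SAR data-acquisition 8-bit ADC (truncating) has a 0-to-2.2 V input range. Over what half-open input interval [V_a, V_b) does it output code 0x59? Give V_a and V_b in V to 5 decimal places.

[0.76484 V, 0.77344 V)

LSB = 2.2/2^8 = 8.594 mV.
Code 0x59 = 89 decimal.
V_a = V_low + 89·LSB = 0.764844 V; V_b = V_low + 90·LSB = 0.773438 V.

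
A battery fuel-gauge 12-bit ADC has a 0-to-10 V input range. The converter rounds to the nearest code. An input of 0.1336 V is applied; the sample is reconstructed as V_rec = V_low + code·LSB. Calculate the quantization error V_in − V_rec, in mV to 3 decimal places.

-0.677 mV

One LSB is 10 V / 4096 = 2.441 mV.
Scaled input = 54.7226 LSBs, so code = 55.
V_rec = 0 + 55·0.00244141 = 0.13427734 V.
Difference: -0.000677344 V → -0.677 mV.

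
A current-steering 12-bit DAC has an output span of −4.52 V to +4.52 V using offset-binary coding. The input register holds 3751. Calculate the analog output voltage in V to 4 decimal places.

LSB = 9.04 V / 2^12 = 2.207 mV.
V_out = (−4.52) + 3751 × 0.00220703 V = 3.75857 V.

3.7586 V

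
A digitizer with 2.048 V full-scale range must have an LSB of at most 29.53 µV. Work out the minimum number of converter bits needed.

Number of steps required ≥ 2.048 V / 29.53 µV = 69353.20.
Need 2^N ≥ 69353.20; 2^16 = 65536, 2^17 = 131072.
Minimum N = 17.

17 bits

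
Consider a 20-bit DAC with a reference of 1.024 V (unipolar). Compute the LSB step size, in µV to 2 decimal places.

Full-scale span = 1.024 V.
LSB = 1.024 / 2^20 = 1.024 / 1048576 = 9.76563e-07 V = 0.98 µV.

0.98 µV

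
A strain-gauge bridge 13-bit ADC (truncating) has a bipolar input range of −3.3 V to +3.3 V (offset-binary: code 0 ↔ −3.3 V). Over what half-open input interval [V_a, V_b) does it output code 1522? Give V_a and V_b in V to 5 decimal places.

LSB = 6.6/2^13 = 0.806 mV.
V_a = V_low + 1522·LSB = -2.07378 V; V_b = V_low + 1523·LSB = -2.07297 V.

[-2.07378 V, -2.07297 V)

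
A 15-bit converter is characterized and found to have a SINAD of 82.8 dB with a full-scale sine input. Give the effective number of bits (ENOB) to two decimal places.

ENOB = (SINAD − 1.76) / 6.02 = (82.8 − 1.76)/6.02 = 13.462.

13.46 bits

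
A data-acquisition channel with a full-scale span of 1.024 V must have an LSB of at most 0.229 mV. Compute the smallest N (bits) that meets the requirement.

Number of steps required ≥ 1.024 V / 0.229 mV = 4471.62.
Need 2^N ≥ 4471.62; 2^12 = 4096, 2^13 = 8192.
Minimum N = 13.

13 bits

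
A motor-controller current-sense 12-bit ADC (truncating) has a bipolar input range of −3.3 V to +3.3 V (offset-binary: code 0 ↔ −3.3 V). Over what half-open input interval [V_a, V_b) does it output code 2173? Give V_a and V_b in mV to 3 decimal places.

LSB = 6.6/2^12 = 1.611 mV.
V_a = V_low + 2173·LSB = 0.201416 V; V_b = V_low + 2174·LSB = 0.203027 V.

[201.416 mV, 203.027 mV)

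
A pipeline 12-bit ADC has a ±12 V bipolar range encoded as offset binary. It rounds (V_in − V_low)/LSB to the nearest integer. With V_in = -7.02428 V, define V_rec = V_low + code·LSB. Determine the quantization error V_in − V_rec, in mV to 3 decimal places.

1.111 mV

One LSB is 24 V / 4096 = 5.859 mV.
(-7.02428 − (−12))/0.00585938 = 849.1895; round gives code 849.
V_rec = (−12) + 849·0.00585938 = -7.0253906 V.
Difference: 0.00111063 V → 1.111 mV.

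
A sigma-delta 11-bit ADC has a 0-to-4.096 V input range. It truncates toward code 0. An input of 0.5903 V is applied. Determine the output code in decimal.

code 295

With 2048 levels over 4.096 V, one step is 2.000 mV.
(V_in − V_low)/LSB = (0.5903 − 0) / 0.002 = 295.150.
So the output code is 295.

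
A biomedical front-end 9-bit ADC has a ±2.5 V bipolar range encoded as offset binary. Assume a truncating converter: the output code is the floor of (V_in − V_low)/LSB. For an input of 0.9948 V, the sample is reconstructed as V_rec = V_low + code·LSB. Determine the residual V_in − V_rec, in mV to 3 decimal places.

Step size: 5 V ÷ 2^9 = 9.766 mV.
Scaled input = 357.8675 LSBs, so code = 357.
Code 357 maps back to (−2.5) + 357×0.00976562 V = 0.98632812 V.
V_in − V_rec = 0.00847188 V = 8.472 mV.

8.472 mV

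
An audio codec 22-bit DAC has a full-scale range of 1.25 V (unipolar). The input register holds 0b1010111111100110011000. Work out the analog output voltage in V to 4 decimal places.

LSB = 1.25 V / 2^22 = 0.30 µV.
Code 0b1010111111100110011000 = 2881944 decimal.
V_out = 0 + 2881944 × 2.98023e-07 V = 0.858886 V.

0.8589 V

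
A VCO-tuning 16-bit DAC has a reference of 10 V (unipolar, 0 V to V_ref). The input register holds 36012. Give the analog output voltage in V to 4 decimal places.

5.4950 V

LSB = 10 V / 2^16 = 152.59 µV.
V_out = 0 + 36012 × 0.000152588 V = 5.495 V.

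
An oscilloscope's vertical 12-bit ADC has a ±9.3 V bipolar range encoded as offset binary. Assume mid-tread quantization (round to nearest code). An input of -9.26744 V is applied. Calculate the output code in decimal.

code 7

Full-scale span = 18.6 V; LSB = 18.6/2^12 = 4.541 mV.
(-9.26744 − (−9.3)) / 0.00454102 = 7.170 LSBs.
round(7.170) = 7.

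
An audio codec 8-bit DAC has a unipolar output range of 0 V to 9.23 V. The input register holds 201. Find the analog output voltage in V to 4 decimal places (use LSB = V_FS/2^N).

LSB = 9.23 V / 2^8 = 36.055 mV.
V_out = 0 + 201 × 0.0360547 V = 7.24699 V.

7.2470 V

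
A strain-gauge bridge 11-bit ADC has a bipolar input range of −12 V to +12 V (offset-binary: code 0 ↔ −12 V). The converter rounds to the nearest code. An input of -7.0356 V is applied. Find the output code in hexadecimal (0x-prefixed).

code 0x1A8 (decimal 424)

Full-scale span = 24 V; LSB = 24/2^11 = 11.719 mV.
(V_in − V_low)/LSB = (-7.0356 − (−12)) / 0.0117188 = 423.629.
Round → code 424.
In hexadecimal (0x-prefixed): 0x1A8.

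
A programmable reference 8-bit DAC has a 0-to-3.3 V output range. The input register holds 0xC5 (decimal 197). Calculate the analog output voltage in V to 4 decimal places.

2.5395 V

LSB = 3.3 V / 2^8 = 12.891 mV.
Code 0xC5 = 197 decimal.
V_out = 0 + 197 × 0.0128906 V = 2.53945 V.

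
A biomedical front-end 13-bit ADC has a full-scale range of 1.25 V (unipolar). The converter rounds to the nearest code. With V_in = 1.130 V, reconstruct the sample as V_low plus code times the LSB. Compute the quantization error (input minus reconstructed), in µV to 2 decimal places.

-65.92 µV

Step size: 1.25 V ÷ 2^13 = 152.59 µV.
(1.130 − 0)/0.000152588 = 7405.5680; round gives code 7406.
Reconstructed: 1.1300659 V.
V_in − V_rec = -6.5918e-05 V = -65.92 µV.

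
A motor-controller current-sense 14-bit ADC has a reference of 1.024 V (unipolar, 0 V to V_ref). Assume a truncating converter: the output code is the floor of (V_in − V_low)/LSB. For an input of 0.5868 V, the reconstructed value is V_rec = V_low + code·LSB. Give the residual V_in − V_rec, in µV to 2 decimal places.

Step size: 1.024 V ÷ 2^14 = 62.50 µV.
(V_in − V_low)/LSB = (0.5868 − 0)/6.25e-05 = 9388.8000 → code 9388 (floor).
Reconstructed: 0.58675 V.
Difference: 5e-05 V → 50.00 µV.

50.00 µV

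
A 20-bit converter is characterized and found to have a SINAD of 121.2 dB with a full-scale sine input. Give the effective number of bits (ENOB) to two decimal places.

19.84 bits

ENOB = (SINAD − 1.76) / 6.02 = (121.2 − 1.76)/6.02 = 19.841.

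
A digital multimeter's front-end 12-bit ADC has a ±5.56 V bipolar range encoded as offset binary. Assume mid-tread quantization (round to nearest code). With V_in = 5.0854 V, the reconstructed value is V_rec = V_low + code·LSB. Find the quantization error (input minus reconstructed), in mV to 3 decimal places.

0.498 mV

One LSB is 11.12 V / 4096 = 2.715 mV.
(5.0854 − (−5.56))/0.00271484 = 3921.1833; round gives code 3921.
Reconstructed: 5.0849023 V.
Error = 5.0854 − 5.0849023 = 0.000497656 V = 0.498 mV.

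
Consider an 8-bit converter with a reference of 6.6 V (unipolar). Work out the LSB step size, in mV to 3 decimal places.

Full-scale span = 6.6 V.
LSB = 6.6 / 2^8 = 6.6 / 256 = 0.0257812 V = 25.781 mV.

25.781 mV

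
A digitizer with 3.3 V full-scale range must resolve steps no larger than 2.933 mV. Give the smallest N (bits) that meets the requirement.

11 bits

Number of steps required ≥ 3.3 V / 2.933 mV = 1125.13.
Need 2^N ≥ 1125.13; 2^10 = 1024, 2^11 = 2048.
Minimum N = 11.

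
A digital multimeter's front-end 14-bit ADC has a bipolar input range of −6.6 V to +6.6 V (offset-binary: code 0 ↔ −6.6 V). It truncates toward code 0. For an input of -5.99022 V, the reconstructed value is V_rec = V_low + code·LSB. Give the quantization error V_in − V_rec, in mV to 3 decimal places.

LSB = 13.2/2^14 = 0.806 mV.
Scaled input = 756.8663 LSBs, so code = 756.
Code 756 maps back to (−6.6) + 756×0.000805664 V = -5.990918 V.
Difference: 0.000697969 V → 0.698 mV.

0.698 mV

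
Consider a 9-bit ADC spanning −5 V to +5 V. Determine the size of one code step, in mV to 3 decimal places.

Full-scale span = 10 V.
LSB = 10 / 2^9 = 10 / 512 = 0.0195312 V = 19.531 mV.

19.531 mV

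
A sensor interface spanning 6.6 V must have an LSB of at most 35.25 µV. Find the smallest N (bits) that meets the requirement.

Number of steps required ≥ 6.6 V / 35.25 µV = 187234.04.
Need 2^N ≥ 187234.04; 2^17 = 131072, 2^18 = 262144.
Minimum N = 18.

18 bits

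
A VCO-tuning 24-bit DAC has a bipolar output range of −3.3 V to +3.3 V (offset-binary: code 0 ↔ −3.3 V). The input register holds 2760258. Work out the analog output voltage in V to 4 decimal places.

LSB = 6.6 V / 2^24 = 0.39 µV.
V_out = (−3.3) + 2760258 × 3.93391e-07 V = -2.21414 V.

-2.2141 V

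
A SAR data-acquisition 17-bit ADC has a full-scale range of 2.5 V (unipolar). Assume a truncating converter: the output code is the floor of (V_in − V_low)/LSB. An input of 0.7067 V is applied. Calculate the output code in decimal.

With 131072 levels over 2.5 V, one step is 19.07 µV.
(0.7067 − 0) / 1.90735e-05 = 37051.433 LSBs.
Floor → code 37051.

code 37051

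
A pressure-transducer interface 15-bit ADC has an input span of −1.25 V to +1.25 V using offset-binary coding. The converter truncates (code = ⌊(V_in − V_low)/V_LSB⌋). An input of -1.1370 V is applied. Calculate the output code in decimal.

code 1481

With 32768 levels over 2.5 V, one step is 76.29 µV.
(-1.1370 − (−1.25)) / 7.62939e-05 = 1481.114 LSBs.
⌊·⌋(1481.114) = 1481.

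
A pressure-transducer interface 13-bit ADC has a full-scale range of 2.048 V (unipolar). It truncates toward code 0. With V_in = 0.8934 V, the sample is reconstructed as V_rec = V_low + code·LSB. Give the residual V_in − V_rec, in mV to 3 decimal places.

LSB = 2.048/2^13 = 250.00 µV.
Scaled input = 3573.6000 LSBs, so code = 3573.
V_rec = 0 + 3573·0.00025 = 0.89325 V.
Error = 0.8934 − 0.89325 = 0.00015 V = 0.150 mV.

0.150 mV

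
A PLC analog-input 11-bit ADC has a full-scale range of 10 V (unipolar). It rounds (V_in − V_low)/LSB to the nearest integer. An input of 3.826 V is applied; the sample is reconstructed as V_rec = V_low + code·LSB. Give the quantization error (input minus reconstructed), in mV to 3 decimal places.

LSB = 10/2^11 = 4.883 mV.
(V_in − V_low)/LSB = (3.826 − 0)/0.00488281 = 783.5648 → code 784 (round).
Code 784 maps back to 0 + 784×0.00488281 V = 3.828125 V.
V_in − V_rec = -0.002125 V = -2.125 mV.

-2.125 mV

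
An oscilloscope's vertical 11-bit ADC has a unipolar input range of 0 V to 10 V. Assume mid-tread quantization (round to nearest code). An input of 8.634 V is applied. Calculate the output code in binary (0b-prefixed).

With 2048 levels over 10 V, one step is 4.883 mV.
Input sits at 1768.243 steps above V_low.
So the output code is 1768.
In binary (0b-prefixed): 0b11011101000.

code 0b11011101000 (decimal 1768)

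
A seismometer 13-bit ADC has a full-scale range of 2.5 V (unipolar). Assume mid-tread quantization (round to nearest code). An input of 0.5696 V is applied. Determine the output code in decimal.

code 1866

With 8192 levels over 2.5 V, one step is 305.18 µV.
Input sits at 1866.465 steps above V_low.
round(1866.465) = 1866.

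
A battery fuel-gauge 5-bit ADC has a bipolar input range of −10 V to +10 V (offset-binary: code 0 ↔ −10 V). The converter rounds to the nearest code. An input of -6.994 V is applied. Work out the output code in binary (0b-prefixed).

code 0b101 (decimal 5)

With 32 levels over 20 V, one step is 0.6250 V.
(V_in − V_low)/LSB = (-6.994 − (−10)) / 0.625 = 4.810.
round(4.810) = 5.
In binary (0b-prefixed): 0b101.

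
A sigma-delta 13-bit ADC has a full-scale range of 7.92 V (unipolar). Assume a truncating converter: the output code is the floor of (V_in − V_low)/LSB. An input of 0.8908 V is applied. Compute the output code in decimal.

With 8192 levels over 7.92 V, one step is 0.967 mV.
Input sits at 921.393 steps above V_low.
Floor → code 921.

code 921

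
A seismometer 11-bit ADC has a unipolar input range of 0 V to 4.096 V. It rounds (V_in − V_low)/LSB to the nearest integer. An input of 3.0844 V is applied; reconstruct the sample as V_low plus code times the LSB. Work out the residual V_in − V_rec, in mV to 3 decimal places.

One LSB is 4.096 V / 2048 = 2.000 mV.
Scaled input = 1542.2000 LSBs, so code = 1542.
Reconstructed: 3.084 V.
V_in − V_rec = 0.0004 V = 0.400 mV.

0.400 mV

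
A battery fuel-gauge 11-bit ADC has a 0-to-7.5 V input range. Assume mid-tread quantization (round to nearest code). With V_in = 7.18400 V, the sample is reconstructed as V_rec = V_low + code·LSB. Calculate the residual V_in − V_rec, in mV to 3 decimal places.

-1.059 mV

Step size: 7.5 V ÷ 2^11 = 3.662 mV.
Scaled input = 1961.7109 LSBs, so code = 1962.
Reconstructed: 7.1850586 V.
V_in − V_rec = -0.00105859 V = -1.059 mV.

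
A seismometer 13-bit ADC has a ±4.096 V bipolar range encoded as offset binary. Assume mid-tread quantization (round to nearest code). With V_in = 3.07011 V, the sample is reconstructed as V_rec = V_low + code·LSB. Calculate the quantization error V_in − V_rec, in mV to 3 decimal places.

0.110 mV

One LSB is 8.192 V / 8192 = 1.000 mV.
(V_in − V_low)/LSB = (3.07011 − (−4.096))/0.001 = 7166.1100 → code 7166 (round).
V_rec = (−4.096) + 7166·0.001 = 3.07 V.
Error = 3.07011 − 3.07 = 0.00011 V = 0.110 mV.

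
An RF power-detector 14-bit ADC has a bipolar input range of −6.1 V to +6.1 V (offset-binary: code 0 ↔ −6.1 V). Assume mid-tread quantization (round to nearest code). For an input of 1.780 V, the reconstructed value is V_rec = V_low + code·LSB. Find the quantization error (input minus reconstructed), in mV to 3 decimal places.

One LSB is 12.2 V / 16384 = 0.745 mV.
(V_in − V_low)/LSB = (1.780 − (−6.1))/0.000744629 = 10582.4525 → code 10582 (round).
Code 10582 maps back to (−6.1) + 10582×0.000744629 V = 1.7796631 V.
Error = 1.780 − 1.7796631 = 0.000336914 V = 0.337 mV.

0.337 mV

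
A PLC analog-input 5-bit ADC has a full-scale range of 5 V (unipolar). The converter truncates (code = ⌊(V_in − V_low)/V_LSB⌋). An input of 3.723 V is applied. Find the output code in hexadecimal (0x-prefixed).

With 32 levels over 5 V, one step is 156.250 mV.
Input sits at 23.827 steps above V_low.
Floor → code 23.
In hexadecimal (0x-prefixed): 0x17.

code 0x17 (decimal 23)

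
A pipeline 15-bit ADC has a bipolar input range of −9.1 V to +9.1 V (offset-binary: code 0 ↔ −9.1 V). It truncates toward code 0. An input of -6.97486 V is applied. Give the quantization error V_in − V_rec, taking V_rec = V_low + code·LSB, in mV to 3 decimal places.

LSB = 18.2/2^15 = 0.555 mV.
(-6.97486 − (−9.1))/0.00055542 = 3826.1861; ⌊·⌋ gives code 3826.
Reconstructed: -6.9749634 V.
Difference: 0.000103379 V → 0.103 mV.

0.103 mV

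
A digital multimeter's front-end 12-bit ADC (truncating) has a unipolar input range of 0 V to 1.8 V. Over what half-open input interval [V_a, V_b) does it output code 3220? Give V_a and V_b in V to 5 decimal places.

[1.41504 V, 1.41548 V)

LSB = 1.8/2^12 = 439.45 µV.
V_a = V_low + 3220·LSB = 1.41504 V; V_b = V_low + 3221·LSB = 1.41548 V.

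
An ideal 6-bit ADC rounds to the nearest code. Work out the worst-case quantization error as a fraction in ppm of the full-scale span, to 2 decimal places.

7812.50 ppm

Rounding → worst-case error = ½ LSB = V_FS/2^7, so 1e+06/128 = 7812.5 ppm of full scale.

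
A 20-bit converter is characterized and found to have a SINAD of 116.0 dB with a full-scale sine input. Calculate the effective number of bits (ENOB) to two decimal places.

18.98 bits

ENOB = (SINAD − 1.76) / 6.02 = (116.0 − 1.76)/6.02 = 18.977.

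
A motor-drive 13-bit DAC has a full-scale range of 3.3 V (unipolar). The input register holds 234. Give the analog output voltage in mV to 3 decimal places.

94.263 mV

LSB = 3.3 V / 2^13 = 402.83 µV.
V_out = 0 + 234 × 0.000402832 V = 0.0942627 V.
= 94.263 mV.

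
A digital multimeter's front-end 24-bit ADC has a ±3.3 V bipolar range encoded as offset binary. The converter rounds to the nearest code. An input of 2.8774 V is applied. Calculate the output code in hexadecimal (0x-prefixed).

code 0xEF9BB6 (decimal 15702966)

With 16777216 levels over 6.6 V, one step is 0.39 µV.
Input sits at 15702965.776 steps above V_low.
So the output code is 15702966.
In hexadecimal (0x-prefixed): 0xEF9BB6.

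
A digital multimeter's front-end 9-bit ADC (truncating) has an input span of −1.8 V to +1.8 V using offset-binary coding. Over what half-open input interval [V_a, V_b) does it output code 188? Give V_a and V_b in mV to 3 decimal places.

[-478.125 mV, -471.094 mV)

LSB = 3.6/2^9 = 7.031 mV.
V_a = V_low + 188·LSB = -0.478125 V; V_b = V_low + 189·LSB = -0.471094 V.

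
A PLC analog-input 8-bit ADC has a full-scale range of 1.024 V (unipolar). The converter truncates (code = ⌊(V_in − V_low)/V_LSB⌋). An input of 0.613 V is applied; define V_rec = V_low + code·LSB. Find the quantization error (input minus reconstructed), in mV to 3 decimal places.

1.000 mV

One LSB is 1.024 V / 256 = 4.000 mV.
(V_in − V_low)/LSB = (0.613 − 0)/0.004 = 153.2500 → code 153 (floor).
V_rec = 0 + 153·0.004 = 0.612 V.
Error = 0.613 − 0.612 = 0.001 V = 1.000 mV.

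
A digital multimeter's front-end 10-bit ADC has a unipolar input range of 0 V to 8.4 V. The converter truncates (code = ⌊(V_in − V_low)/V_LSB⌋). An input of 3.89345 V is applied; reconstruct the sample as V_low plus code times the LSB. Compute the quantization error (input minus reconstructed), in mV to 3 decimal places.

Step size: 8.4 V ÷ 2^10 = 8.203 mV.
(3.89345 − 0)/0.00820313 = 474.6301; ⌊·⌋ gives code 474.
V_rec = 0 + 474·0.00820313 = 3.8882812 V.
Error = 3.89345 − 3.8882812 = 0.00516875 V = 5.169 mV.

5.169 mV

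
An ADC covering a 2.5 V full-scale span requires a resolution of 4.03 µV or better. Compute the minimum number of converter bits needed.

Number of steps required ≥ 2.5 V / 4.03 µV = 620347.39.
Need 2^N ≥ 620347.39; 2^19 = 524288, 2^20 = 1048576.
Minimum N = 20.

20 bits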